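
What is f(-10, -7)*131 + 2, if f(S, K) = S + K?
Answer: -2225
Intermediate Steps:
f(S, K) = K + S
f(-10, -7)*131 + 2 = (-7 - 10)*131 + 2 = -17*131 + 2 = -2227 + 2 = -2225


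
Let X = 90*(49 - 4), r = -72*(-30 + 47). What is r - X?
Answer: -5274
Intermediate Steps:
r = -1224 (r = -72*17 = -1224)
X = 4050 (X = 90*45 = 4050)
r - X = -1224 - 1*4050 = -1224 - 4050 = -5274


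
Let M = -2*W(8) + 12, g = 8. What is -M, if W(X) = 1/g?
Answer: -47/4 ≈ -11.750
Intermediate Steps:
W(X) = 1/8
M = 47/4 (M = -2*1/8 + 12 = -1/4 + 12 = 47/4 ≈ 11.750)
-M = -1*47/4 = -47/4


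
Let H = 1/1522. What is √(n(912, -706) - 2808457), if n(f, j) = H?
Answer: I*√6505745703666/1522 ≈ 1675.8*I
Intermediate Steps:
H = 1/1522 ≈ 0.00065703
n(f, j) = 1/1522
√(n(912, -706) - 2808457) = √(1/1522 - 2808457) = √(-4274471553/1522) = I*√6505745703666/1522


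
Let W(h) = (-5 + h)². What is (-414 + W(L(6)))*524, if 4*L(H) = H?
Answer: -210517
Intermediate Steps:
L(H) = H/4
(-414 + W(L(6)))*524 = (-414 + (-5 + (¼)*6)²)*524 = (-414 + (-5 + 3/2)²)*524 = (-414 + (-7/2)²)*524 = (-414 + 49/4)*524 = -1607/4*524 = -210517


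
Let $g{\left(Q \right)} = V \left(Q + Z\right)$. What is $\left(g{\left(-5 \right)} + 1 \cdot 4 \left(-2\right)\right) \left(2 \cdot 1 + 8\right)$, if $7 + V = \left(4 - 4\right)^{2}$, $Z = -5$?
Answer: $620$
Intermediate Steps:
$V = -7$ ($V = -7 + \left(4 - 4\right)^{2} = -7 + 0^{2} = -7 + 0 = -7$)
$g{\left(Q \right)} = 35 - 7 Q$ ($g{\left(Q \right)} = - 7 \left(Q - 5\right) = - 7 \left(-5 + Q\right) = 35 - 7 Q$)
$\left(g{\left(-5 \right)} + 1 \cdot 4 \left(-2\right)\right) \left(2 \cdot 1 + 8\right) = \left(\left(35 - -35\right) + 1 \cdot 4 \left(-2\right)\right) \left(2 \cdot 1 + 8\right) = \left(\left(35 + 35\right) + 4 \left(-2\right)\right) \left(2 + 8\right) = \left(70 - 8\right) 10 = 62 \cdot 10 = 620$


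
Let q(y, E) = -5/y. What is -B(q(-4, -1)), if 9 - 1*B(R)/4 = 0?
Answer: -36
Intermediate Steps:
B(R) = 36 (B(R) = 36 - 4*0 = 36 + 0 = 36)
-B(q(-4, -1)) = -1*36 = -36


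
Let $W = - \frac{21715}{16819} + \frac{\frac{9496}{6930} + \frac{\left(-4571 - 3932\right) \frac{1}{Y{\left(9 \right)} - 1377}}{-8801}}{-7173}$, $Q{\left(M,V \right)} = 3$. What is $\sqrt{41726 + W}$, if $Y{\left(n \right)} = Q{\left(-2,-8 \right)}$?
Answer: $\frac{\sqrt{99894374681520286859232453491298110}}{1547297627385510} \approx 204.27$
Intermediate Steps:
$Y{\left(n \right)} = 3$
$W = - \frac{197803029202377901}{153182465111165490}$ ($W = - \frac{21715}{16819} + \frac{\frac{9496}{6930} + \frac{\left(-4571 - 3932\right) \frac{1}{3 - 1377}}{-8801}}{-7173} = \left(-21715\right) \frac{1}{16819} + \left(9496 \cdot \frac{1}{6930} + - \frac{8503}{-1374} \left(- \frac{1}{8801}\right)\right) \left(- \frac{1}{7173}\right) = - \frac{21715}{16819} + \left(\frac{4748}{3465} + \left(-8503\right) \left(- \frac{1}{1374}\right) \left(- \frac{1}{8801}\right)\right) \left(- \frac{1}{7173}\right) = - \frac{21715}{16819} + \left(\frac{4748}{3465} + \frac{8503}{1374} \left(- \frac{1}{8801}\right)\right) \left(- \frac{1}{7173}\right) = - \frac{21715}{16819} + \left(\frac{4748}{3465} - \frac{8503}{12092574}\right) \left(- \frac{1}{7173}\right) = - \frac{21715}{16819} + \frac{19128692819}{13966922970} \left(- \frac{1}{7173}\right) = - \frac{21715}{16819} - \frac{19128692819}{100184738463810} = - \frac{197803029202377901}{153182465111165490} \approx -1.2913$)
$\sqrt{41726 + W} = \sqrt{41726 - \frac{197803029202377901}{153182465111165490}} = \sqrt{\frac{6391493736199288857839}{153182465111165490}} = \frac{\sqrt{99894374681520286859232453491298110}}{1547297627385510}$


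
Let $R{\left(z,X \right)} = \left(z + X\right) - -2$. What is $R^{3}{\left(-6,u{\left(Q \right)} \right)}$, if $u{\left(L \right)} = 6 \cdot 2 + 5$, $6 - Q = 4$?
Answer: $2197$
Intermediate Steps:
$Q = 2$ ($Q = 6 - 4 = 2$)
$u{\left(L \right)} = 17$ ($u{\left(L \right)} = 12 + 5 = 17$)
$R{\left(z,X \right)} = 2 + X + z$ ($R{\left(z,X \right)} = \left(X + z\right) + 2 = 2 + X + z$)
$R^{3}{\left(-6,u{\left(Q \right)} \right)} = \left(2 + 17 - 6\right)^{3} = 13^{3} = 2197$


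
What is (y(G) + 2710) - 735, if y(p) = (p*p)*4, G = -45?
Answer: 10075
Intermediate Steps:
y(p) = 4*p**2 (y(p) = p**2*4 = 4*p**2)
(y(G) + 2710) - 735 = (4*(-45)**2 + 2710) - 735 = (4*2025 + 2710) - 735 = (8100 + 2710) - 735 = 10810 - 735 = 10075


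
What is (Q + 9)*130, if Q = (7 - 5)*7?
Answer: 2990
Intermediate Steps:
Q = 14 (Q = 2*7 = 14)
(Q + 9)*130 = (14 + 9)*130 = 23*130 = 2990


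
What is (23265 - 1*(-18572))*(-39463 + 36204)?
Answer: -136346783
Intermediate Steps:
(23265 - 1*(-18572))*(-39463 + 36204) = (23265 + 18572)*(-3259) = 41837*(-3259) = -136346783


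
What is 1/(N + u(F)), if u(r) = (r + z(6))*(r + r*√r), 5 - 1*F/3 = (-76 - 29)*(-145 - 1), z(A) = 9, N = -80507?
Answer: 2113206343/205327956385902957371149 - 10566434250*I*√1839/205327956385902957371149 ≈ 1.0292e-14 - 2.2068e-12*I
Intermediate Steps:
F = -45975 (F = 15 - 3*(-76 - 29)*(-145 - 1) = 15 - (-315)*(-146) = 15 - 3*15330 = 15 - 45990 = -45975)
u(r) = (9 + r)*(r + r^(3/2)) (u(r) = (r + 9)*(r + r*√r) = (9 + r)*(r + r^(3/2)))
1/(N + u(F)) = 1/(-80507 + ((-45975)² + (-45975)^(5/2) + 9*(-45975) + 9*(-45975)^(3/2))) = 1/(-80507 + (2113700625 + 10568503125*I*√1839 - 413775 + 9*(-229875*I*√1839))) = 1/(-80507 + (2113700625 + 10568503125*I*√1839 - 413775 - 2068875*I*√1839)) = 1/(-80507 + (2113286850 + 10566434250*I*√1839)) = 1/(2113206343 + 10566434250*I*√1839)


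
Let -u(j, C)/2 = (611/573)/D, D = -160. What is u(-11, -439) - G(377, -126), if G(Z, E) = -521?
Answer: 23883251/45840 ≈ 521.01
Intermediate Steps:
u(j, C) = 611/45840 (u(j, C) = -2*611/573/(-160) = -2*611*(1/573)*(-1)/160 = -1222*(-1)/(573*160) = -2*(-611/91680) = 611/45840)
u(-11, -439) - G(377, -126) = 611/45840 - 1*(-521) = 611/45840 + 521 = 23883251/45840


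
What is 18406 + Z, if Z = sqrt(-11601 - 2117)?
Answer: 18406 + 19*I*sqrt(38) ≈ 18406.0 + 117.12*I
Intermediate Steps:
Z = 19*I*sqrt(38) (Z = sqrt(-13718) = 19*I*sqrt(38) ≈ 117.12*I)
18406 + Z = 18406 + 19*I*sqrt(38)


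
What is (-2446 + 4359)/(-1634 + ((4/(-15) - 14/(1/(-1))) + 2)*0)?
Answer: -1913/1634 ≈ -1.1707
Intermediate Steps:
(-2446 + 4359)/(-1634 + ((4/(-15) - 14/(1/(-1))) + 2)*0) = 1913/(-1634 + ((4*(-1/15) - 14/(-1)) + 2)*0) = 1913/(-1634 + ((-4/15 - 14*(-1)) + 2)*0) = 1913/(-1634 + ((-4/15 + 14) + 2)*0) = 1913/(-1634 + (206/15 + 2)*0) = 1913/(-1634 + (236/15)*0) = 1913/(-1634 + 0) = 1913/(-1634) = 1913*(-1/1634) = -1913/1634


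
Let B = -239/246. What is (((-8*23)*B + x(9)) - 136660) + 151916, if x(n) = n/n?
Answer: 1898599/123 ≈ 15436.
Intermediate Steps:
x(n) = 1
B = -239/246 (B = -239*1/246 = -239/246 ≈ -0.97154)
(((-8*23)*B + x(9)) - 136660) + 151916 = ((-8*23*(-239/246) + 1) - 136660) + 151916 = ((-184*(-239/246) + 1) - 136660) + 151916 = ((21988/123 + 1) - 136660) + 151916 = (22111/123 - 136660) + 151916 = -16787069/123 + 151916 = 1898599/123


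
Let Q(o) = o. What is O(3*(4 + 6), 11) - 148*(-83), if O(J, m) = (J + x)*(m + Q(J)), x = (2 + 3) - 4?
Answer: 13555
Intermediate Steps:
x = 1 (x = 5 - 4 = 1)
O(J, m) = (1 + J)*(J + m) (O(J, m) = (J + 1)*(m + J) = (1 + J)*(J + m))
O(3*(4 + 6), 11) - 148*(-83) = (3*(4 + 6) + 11 + (3*(4 + 6))² + (3*(4 + 6))*11) - 148*(-83) = (3*10 + 11 + (3*10)² + (3*10)*11) + 12284 = (30 + 11 + 30² + 30*11) + 12284 = (30 + 11 + 900 + 330) + 12284 = 1271 + 12284 = 13555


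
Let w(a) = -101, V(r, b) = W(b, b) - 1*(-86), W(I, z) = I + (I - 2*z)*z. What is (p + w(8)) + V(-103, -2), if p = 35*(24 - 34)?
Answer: -371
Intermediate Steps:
W(I, z) = I + z*(I - 2*z)
p = -350 (p = 35*(-10) = -350)
V(r, b) = 86 + b - b**2 (V(r, b) = (b - 2*b**2 + b*b) - 1*(-86) = (b - 2*b**2 + b**2) + 86 = (b - b**2) + 86 = 86 + b - b**2)
(p + w(8)) + V(-103, -2) = (-350 - 101) + (86 - 2 - 1*(-2)**2) = -451 + (86 - 2 - 1*4) = -451 + (86 - 2 - 4) = -451 + 80 = -371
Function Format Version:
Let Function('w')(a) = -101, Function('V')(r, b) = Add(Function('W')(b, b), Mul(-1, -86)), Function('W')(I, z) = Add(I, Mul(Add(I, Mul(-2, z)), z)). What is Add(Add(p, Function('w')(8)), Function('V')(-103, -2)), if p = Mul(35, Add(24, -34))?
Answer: -371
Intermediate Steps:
Function('W')(I, z) = Add(I, Mul(z, Add(I, Mul(-2, z))))
p = -350 (p = Mul(35, -10) = -350)
Function('V')(r, b) = Add(86, b, Mul(-1, Pow(b, 2))) (Function('V')(r, b) = Add(Add(b, Mul(-2, Pow(b, 2)), Mul(b, b)), Mul(-1, -86)) = Add(Add(b, Mul(-2, Pow(b, 2)), Pow(b, 2)), 86) = Add(Add(b, Mul(-1, Pow(b, 2))), 86) = Add(86, b, Mul(-1, Pow(b, 2))))
Add(Add(p, Function('w')(8)), Function('V')(-103, -2)) = Add(Add(-350, -101), Add(86, -2, Mul(-1, Pow(-2, 2)))) = Add(-451, Add(86, -2, Mul(-1, 4))) = Add(-451, Add(86, -2, -4)) = Add(-451, 80) = -371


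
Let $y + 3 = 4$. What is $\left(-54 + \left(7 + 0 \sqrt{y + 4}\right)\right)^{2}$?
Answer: $2209$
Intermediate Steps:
$y = 1$ ($y = -3 + 4 = 1$)
$\left(-54 + \left(7 + 0 \sqrt{y + 4}\right)\right)^{2} = \left(-54 + \left(7 + 0 \sqrt{1 + 4}\right)\right)^{2} = \left(-54 + \left(7 + 0 \sqrt{5}\right)\right)^{2} = \left(-54 + \left(7 + 0\right)\right)^{2} = \left(-54 + 7\right)^{2} = \left(-47\right)^{2} = 2209$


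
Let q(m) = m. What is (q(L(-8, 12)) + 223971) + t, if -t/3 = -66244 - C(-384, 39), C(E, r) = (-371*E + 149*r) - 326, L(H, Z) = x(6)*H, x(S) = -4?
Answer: 866582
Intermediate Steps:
L(H, Z) = -4*H
C(E, r) = -326 - 371*E + 149*r
t = 642579 (t = -3*(-66244 - (-326 - 371*(-384) + 149*39)) = -3*(-66244 - (-326 + 142464 + 5811)) = -3*(-66244 - 1*147949) = -3*(-66244 - 147949) = -3*(-214193) = 642579)
(q(L(-8, 12)) + 223971) + t = (-4*(-8) + 223971) + 642579 = (32 + 223971) + 642579 = 224003 + 642579 = 866582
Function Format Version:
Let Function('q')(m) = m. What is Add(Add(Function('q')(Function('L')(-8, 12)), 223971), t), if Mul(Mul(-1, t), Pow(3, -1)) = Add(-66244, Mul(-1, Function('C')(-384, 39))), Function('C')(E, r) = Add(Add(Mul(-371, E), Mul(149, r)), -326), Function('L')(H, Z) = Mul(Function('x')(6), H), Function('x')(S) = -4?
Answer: 866582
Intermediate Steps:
Function('L')(H, Z) = Mul(-4, H)
Function('C')(E, r) = Add(-326, Mul(-371, E), Mul(149, r))
t = 642579 (t = Mul(-3, Add(-66244, Mul(-1, Add(-326, Mul(-371, -384), Mul(149, 39))))) = Mul(-3, Add(-66244, Mul(-1, Add(-326, 142464, 5811)))) = Mul(-3, Add(-66244, Mul(-1, 147949))) = Mul(-3, Add(-66244, -147949)) = Mul(-3, -214193) = 642579)
Add(Add(Function('q')(Function('L')(-8, 12)), 223971), t) = Add(Add(Mul(-4, -8), 223971), 642579) = Add(Add(32, 223971), 642579) = Add(224003, 642579) = 866582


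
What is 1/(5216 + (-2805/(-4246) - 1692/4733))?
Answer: 1826938/9529862411 ≈ 0.00019171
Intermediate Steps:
1/(5216 + (-2805/(-4246) - 1692/4733)) = 1/(5216 + (-2805*(-1/4246) - 1692*1/4733)) = 1/(5216 + (255/386 - 1692/4733)) = 1/(5216 + 553803/1826938) = 1/(9529862411/1826938) = 1826938/9529862411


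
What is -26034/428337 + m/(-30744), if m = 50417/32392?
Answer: -58838561321/967264249536 ≈ -0.060830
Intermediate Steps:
m = 50417/32392 (m = 50417*(1/32392) = 50417/32392 ≈ 1.5565)
-26034/428337 + m/(-30744) = -26034/428337 + (50417/32392)/(-30744) = -26034*1/428337 + (50417/32392)*(-1/30744) = -8678/142779 - 50417/995859648 = -58838561321/967264249536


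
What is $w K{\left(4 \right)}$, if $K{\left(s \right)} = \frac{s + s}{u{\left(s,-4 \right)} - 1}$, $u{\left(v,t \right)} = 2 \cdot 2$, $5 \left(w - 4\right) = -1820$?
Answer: $-960$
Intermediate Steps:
$w = -360$ ($w = 4 + \frac{1}{5} \left(-1820\right) = 4 - 364 = -360$)
$u{\left(v,t \right)} = 4$
$K{\left(s \right)} = \frac{2 s}{3}$ ($K{\left(s \right)} = \frac{s + s}{4 - 1} = \frac{2 s}{3}$)
$w K{\left(4 \right)} = - 360 \cdot \frac{2}{3} \cdot 4 = \left(-360\right) \frac{8}{3} = -960$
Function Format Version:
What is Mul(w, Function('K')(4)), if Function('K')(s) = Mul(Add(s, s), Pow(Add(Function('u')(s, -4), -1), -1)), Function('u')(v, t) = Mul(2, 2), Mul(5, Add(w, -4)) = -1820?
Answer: -960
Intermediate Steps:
w = -360 (w = Add(4, Mul(Rational(1, 5), -1820)) = Add(4, -364) = -360)
Function('u')(v, t) = 4
Function('K')(s) = Mul(Rational(2, 3), s) (Function('K')(s) = Mul(Add(s, s), Pow(Add(4, -1), -1)) = Mul(Mul(2, s), Pow(3, -1)) = Mul(Mul(2, s), Rational(1, 3)) = Mul(Rational(2, 3), s))
Mul(w, Function('K')(4)) = Mul(-360, Mul(Rational(2, 3), 4)) = Mul(-360, Rational(8, 3)) = -960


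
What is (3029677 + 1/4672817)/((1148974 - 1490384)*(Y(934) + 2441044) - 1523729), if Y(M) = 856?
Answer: -14157126190110/3895683621172317593 ≈ -3.6341e-6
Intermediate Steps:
(3029677 + 1/4672817)/((1148974 - 1490384)*(Y(934) + 2441044) - 1523729) = (3029677 + 1/4672817)/((1148974 - 1490384)*(856 + 2441044) - 1523729) = (3029677 + 1/4672817)/(-341410*2441900 - 1523729) = 14157126190110/(4672817*(-833689079000 - 1523729)) = (14157126190110/4672817)/(-833690602729) = (14157126190110/4672817)*(-1/833690602729) = -14157126190110/3895683621172317593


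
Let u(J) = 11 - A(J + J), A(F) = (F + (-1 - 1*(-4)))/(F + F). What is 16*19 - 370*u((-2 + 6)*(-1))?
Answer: -29203/8 ≈ -3650.4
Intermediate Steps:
A(F) = (3 + F)/(2*F) (A(F) = (F + (-1 + 4))/((2*F)) = (F + 3)*(1/(2*F)) = (3 + F)*(1/(2*F)) = (3 + F)/(2*F))
u(J) = 11 - (3 + 2*J)/(4*J) (u(J) = 11 - (3 + (J + J))/(2*(J + J)) = 11 - (3 + 2*J)/(2*(2*J)) = 11 - 1/(2*J)*(3 + 2*J)/2 = 11 - (3 + 2*J)/(4*J))
16*19 - 370*u((-2 + 6)*(-1)) = 16*19 - 555*(-1 + 14*((-2 + 6)*(-1)))/(2*((-2 + 6)*(-1))) = 304 - 555*(-1 + 14*(4*(-1)))/(2*(4*(-1))) = 304 - 555*(-1 + 14*(-4))/(2*(-4)) = 304 - 555*(-1)*(-1 - 56)/(2*4) = 304 - 555*(-1)*(-57)/(2*4) = 304 - 370*171/16 = 304 - 31635/8 = -29203/8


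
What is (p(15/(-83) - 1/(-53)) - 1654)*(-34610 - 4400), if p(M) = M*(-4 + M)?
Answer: 15037110044260/233147 ≈ 6.4496e+7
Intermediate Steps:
(p(15/(-83) - 1/(-53)) - 1654)*(-34610 - 4400) = ((15/(-83) - 1/(-53))*(-4 + (15/(-83) - 1/(-53))) - 1654)*(-34610 - 4400) = ((15*(-1/83) - 1*(-1/53))*(-4 + (15*(-1/83) - 1*(-1/53))) - 1654)*(-39010) = ((-15/83 + 1/53)*(-4 + (-15/83 + 1/53)) - 1654)*(-39010) = (-712*(-4 - 712/4399)/4399 - 1654)*(-39010) = (-712/4399*(-18308/4399) - 1654)*(-39010) = (13035296/19351201 - 1654)*(-39010) = -31993851158/19351201*(-39010) = 15037110044260/233147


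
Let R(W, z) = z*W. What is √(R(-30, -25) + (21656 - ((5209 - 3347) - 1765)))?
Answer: √22309 ≈ 149.36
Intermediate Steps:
R(W, z) = W*z
√(R(-30, -25) + (21656 - ((5209 - 3347) - 1765))) = √(-30*(-25) + (21656 - ((5209 - 3347) - 1765))) = √(750 + (21656 - (1862 - 1765))) = √(750 + (21656 - 1*97)) = √(750 + (21656 - 97)) = √(750 + 21559) = √22309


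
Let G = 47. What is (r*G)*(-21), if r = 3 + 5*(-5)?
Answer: 21714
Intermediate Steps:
r = -22 (r = 3 - 25 = -22)
(r*G)*(-21) = -22*47*(-21) = -1034*(-21) = 21714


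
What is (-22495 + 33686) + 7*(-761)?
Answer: 5864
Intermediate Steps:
(-22495 + 33686) + 7*(-761) = 11191 - 5327 = 5864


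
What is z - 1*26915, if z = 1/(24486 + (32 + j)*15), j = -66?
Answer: -645314039/23976 ≈ -26915.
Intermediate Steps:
z = 1/23976 (z = 1/(24486 + (32 - 66)*15) = 1/(24486 - 34*15) = 1/(24486 - 510) = 1/23976 ≈ 4.1708e-5)
z - 1*26915 = 1/23976 - 1*26915 = 1/23976 - 26915 = -645314039/23976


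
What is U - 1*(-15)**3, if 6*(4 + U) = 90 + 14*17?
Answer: 10277/3 ≈ 3425.7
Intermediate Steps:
U = 152/3 (U = -4 + (90 + 14*17)/6 = -4 + (90 + 238)/6 = -4 + (1/6)*328 = -4 + 164/3 = 152/3 ≈ 50.667)
U - 1*(-15)**3 = 152/3 - 1*(-15)**3 = 152/3 - 1*(-3375) = 152/3 + 3375 = 10277/3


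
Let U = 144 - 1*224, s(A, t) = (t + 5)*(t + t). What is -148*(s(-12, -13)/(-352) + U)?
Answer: 131202/11 ≈ 11927.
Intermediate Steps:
s(A, t) = 2*t*(5 + t) (s(A, t) = (5 + t)*(2*t) = 2*t*(5 + t))
U = -80 (U = 144 - 224 = -80)
-148*(s(-12, -13)/(-352) + U) = -148*((2*(-13)*(5 - 13))/(-352) - 80) = -148*((2*(-13)*(-8))*(-1/352) - 80) = -148*(208*(-1/352) - 80) = -148*(-13/22 - 80) = -148*(-1773/22) = 131202/11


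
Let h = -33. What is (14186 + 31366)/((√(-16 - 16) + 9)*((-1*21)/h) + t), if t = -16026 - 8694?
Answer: -136219930704/73906230017 - 14030016*I*√2/73906230017 ≈ -1.8431 - 0.00026847*I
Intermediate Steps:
t = -24720
(14186 + 31366)/((√(-16 - 16) + 9)*((-1*21)/h) + t) = (14186 + 31366)/((√(-16 - 16) + 9)*(-1*21/(-33)) - 24720) = 45552/((√(-32) + 9)*(-21*(-1/33)) - 24720) = 45552/((4*I*√2 + 9)*(7/11) - 24720) = 45552/((9 + 4*I*√2)*(7/11) - 24720) = 45552/((63/11 + 28*I*√2/11) - 24720) = 45552/(-271857/11 + 28*I*√2/11)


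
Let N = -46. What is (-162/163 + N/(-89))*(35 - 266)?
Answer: 1598520/14507 ≈ 110.19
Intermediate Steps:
(-162/163 + N/(-89))*(35 - 266) = (-162/163 - 46/(-89))*(35 - 266) = (-162*1/163 - 46*(-1/89))*(-231) = (-162/163 + 46/89)*(-231) = -6920/14507*(-231) = 1598520/14507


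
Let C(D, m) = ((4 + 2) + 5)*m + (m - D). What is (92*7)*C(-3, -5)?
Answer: -36708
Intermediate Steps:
C(D, m) = -D + 12*m (C(D, m) = (6 + 5)*m + (m - D) = 11*m + (m - D) = -D + 12*m)
(92*7)*C(-3, -5) = (92*7)*(-1*(-3) + 12*(-5)) = 644*(3 - 60) = 644*(-57) = -36708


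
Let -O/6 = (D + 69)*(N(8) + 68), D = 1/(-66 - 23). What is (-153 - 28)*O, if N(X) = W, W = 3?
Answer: 473430840/89 ≈ 5.3194e+6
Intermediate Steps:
D = -1/89 (D = 1/(-89) = -1/89 ≈ -0.011236)
N(X) = 3
O = -2615640/89 (O = -6*(-1/89 + 69)*(3 + 68) = -36840*71/89 = -6*435940/89 = -2615640/89 ≈ -29389.)
(-153 - 28)*O = (-153 - 28)*(-2615640/89) = -181*(-2615640/89) = 473430840/89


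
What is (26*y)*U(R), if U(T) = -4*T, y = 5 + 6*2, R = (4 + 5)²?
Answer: -143208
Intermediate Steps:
R = 81 (R = 9² = 81)
y = 17 (y = 5 + 12 = 17)
(26*y)*U(R) = (26*17)*(-4*81) = 442*(-324) = -143208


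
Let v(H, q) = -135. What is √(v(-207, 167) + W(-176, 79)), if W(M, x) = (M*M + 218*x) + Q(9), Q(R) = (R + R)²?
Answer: 127*√3 ≈ 219.97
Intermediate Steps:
Q(R) = 4*R² (Q(R) = (2*R)² = 4*R²)
W(M, x) = 324 + M² + 218*x (W(M, x) = (M*M + 218*x) + 4*9² = (M² + 218*x) + 4*81 = (M² + 218*x) + 324 = 324 + M² + 218*x)
√(v(-207, 167) + W(-176, 79)) = √(-135 + (324 + (-176)² + 218*79)) = √(-135 + (324 + 30976 + 17222)) = √(-135 + 48522) = √48387 = 127*√3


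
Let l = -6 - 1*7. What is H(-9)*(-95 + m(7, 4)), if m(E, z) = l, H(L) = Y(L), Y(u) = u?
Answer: 972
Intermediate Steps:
H(L) = L
l = -13 (l = -6 - 7 = -13)
m(E, z) = -13
H(-9)*(-95 + m(7, 4)) = -9*(-95 - 13) = -9*(-108) = 972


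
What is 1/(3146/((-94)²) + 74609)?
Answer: 4418/329624135 ≈ 1.3403e-5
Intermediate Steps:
1/(3146/((-94)²) + 74609) = 1/(3146/8836 + 74609) = 1/(3146*(1/8836) + 74609) = 1/(1573/4418 + 74609) = 1/(329624135/4418) = 4418/329624135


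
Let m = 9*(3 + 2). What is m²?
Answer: 2025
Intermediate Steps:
m = 45 (m = 9*5 = 45)
m² = 45² = 2025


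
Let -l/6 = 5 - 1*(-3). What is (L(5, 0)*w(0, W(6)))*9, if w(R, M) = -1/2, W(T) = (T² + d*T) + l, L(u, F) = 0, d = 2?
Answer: 0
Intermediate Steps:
l = -48 (l = -6*(5 - 1*(-3)) = -6*(5 + 3) = -6*8 = -48)
W(T) = -48 + T² + 2*T (W(T) = (T² + 2*T) - 48 = -48 + T² + 2*T)
w(R, M) = -½ (w(R, M) = -1*½ = -½)
(L(5, 0)*w(0, W(6)))*9 = (0*(-½))*9 = 0*9 = 0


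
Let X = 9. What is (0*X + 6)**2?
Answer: 36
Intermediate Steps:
(0*X + 6)**2 = (0*9 + 6)**2 = (0 + 6)**2 = 6**2 = 36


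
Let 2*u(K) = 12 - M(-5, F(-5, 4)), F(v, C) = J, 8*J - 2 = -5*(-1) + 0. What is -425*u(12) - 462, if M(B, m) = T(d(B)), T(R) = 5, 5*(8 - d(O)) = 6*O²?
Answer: -3899/2 ≈ -1949.5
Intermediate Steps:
J = 7/8 (J = ¼ + (-5*(-1) + 0)/8 = ¼ + (5 + 0)/8 = ¼ + (⅛)*5 = ¼ + 5/8 = 7/8 ≈ 0.87500)
d(O) = 8 - 6*O²/5
F(v, C) = 7/8
M(B, m) = 5
u(K) = 7/2 (u(K) = (12 - 1*5)/2 = (12 - 5)/2 = (½)*7 = 7/2)
-425*u(12) - 462 = -425*7/2 - 462 = -2975/2 - 462 = -3899/2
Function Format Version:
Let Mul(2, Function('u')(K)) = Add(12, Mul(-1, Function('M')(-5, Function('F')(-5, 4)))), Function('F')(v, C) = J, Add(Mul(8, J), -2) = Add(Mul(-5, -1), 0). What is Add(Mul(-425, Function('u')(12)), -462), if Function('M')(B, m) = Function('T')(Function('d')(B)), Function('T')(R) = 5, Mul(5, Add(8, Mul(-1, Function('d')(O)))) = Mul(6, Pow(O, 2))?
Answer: Rational(-3899, 2) ≈ -1949.5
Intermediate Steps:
J = Rational(7, 8) (J = Add(Rational(1, 4), Mul(Rational(1, 8), Add(Mul(-5, -1), 0))) = Add(Rational(1, 4), Mul(Rational(1, 8), Add(5, 0))) = Add(Rational(1, 4), Mul(Rational(1, 8), 5)) = Add(Rational(1, 4), Rational(5, 8)) = Rational(7, 8) ≈ 0.87500)
Function('d')(O) = Add(8, Mul(Rational(-6, 5), Pow(O, 2))) (Function('d')(O) = Add(8, Mul(Rational(-1, 5), Mul(6, Pow(O, 2)))) = Add(8, Mul(Rational(-6, 5), Pow(O, 2))))
Function('F')(v, C) = Rational(7, 8)
Function('M')(B, m) = 5
Function('u')(K) = Rational(7, 2) (Function('u')(K) = Mul(Rational(1, 2), Add(12, Mul(-1, 5))) = Mul(Rational(1, 2), Add(12, -5)) = Mul(Rational(1, 2), 7) = Rational(7, 2))
Add(Mul(-425, Function('u')(12)), -462) = Add(Mul(-425, Rational(7, 2)), -462) = Add(Rational(-2975, 2), -462) = Rational(-3899, 2)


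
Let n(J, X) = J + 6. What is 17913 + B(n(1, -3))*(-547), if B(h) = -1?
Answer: 18460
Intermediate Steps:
n(J, X) = 6 + J
17913 + B(n(1, -3))*(-547) = 17913 - 1*(-547) = 17913 + 547 = 18460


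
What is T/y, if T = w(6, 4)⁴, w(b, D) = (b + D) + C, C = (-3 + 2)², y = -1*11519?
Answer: -14641/11519 ≈ -1.2710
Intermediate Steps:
y = -11519
C = 1 (C = (-1)² = 1)
w(b, D) = 1 + D + b (w(b, D) = (b + D) + 1 = (D + b) + 1 = 1 + D + b)
T = 14641 (T = (1 + 4 + 6)⁴ = 11⁴ = 14641)
T/y = 14641/(-11519) = 14641*(-1/11519) = -14641/11519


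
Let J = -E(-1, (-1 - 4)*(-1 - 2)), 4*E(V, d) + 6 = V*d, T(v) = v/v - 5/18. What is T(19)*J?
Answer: 91/24 ≈ 3.7917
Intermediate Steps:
T(v) = 13/18 (T(v) = 1 - 5*1/18 = 1 - 5/18 = 13/18)
E(V, d) = -3/2 + V*d/4 (E(V, d) = -3/2 + (V*d)/4 = -3/2 + V*d/4)
J = 21/4 (J = -(-3/2 + (¼)*(-1)*((-1 - 4)*(-1 - 2))) = -(-3/2 + (¼)*(-1)*(-5*(-3))) = -(-3/2 + (¼)*(-1)*15) = -(-3/2 - 15/4) = -1*(-21/4) = 21/4 ≈ 5.2500)
T(19)*J = (13/18)*(21/4) = 91/24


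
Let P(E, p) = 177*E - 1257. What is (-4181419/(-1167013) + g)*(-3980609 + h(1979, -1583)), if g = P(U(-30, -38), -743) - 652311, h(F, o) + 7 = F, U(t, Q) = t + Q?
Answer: 3090463341148692821/1167013 ≈ 2.6482e+12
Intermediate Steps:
U(t, Q) = Q + t
h(F, o) = -7 + F
P(E, p) = -1257 + 177*E
g = -665604 (g = (-1257 + 177*(-38 - 30)) - 652311 = (-1257 + 177*(-68)) - 652311 = (-1257 - 12036) - 652311 = -13293 - 652311 = -665604)
(-4181419/(-1167013) + g)*(-3980609 + h(1979, -1583)) = (-4181419/(-1167013) - 665604)*(-3980609 + (-7 + 1979)) = (-4181419*(-1/1167013) - 665604)*(-3980609 + 1972) = (4181419/1167013 - 665604)*(-3978637) = -776764339433/1167013*(-3978637) = 3090463341148692821/1167013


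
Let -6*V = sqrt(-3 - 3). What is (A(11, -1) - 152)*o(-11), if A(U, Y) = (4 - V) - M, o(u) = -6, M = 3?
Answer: 906 - I*sqrt(6) ≈ 906.0 - 2.4495*I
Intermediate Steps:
V = -I*sqrt(6)/6 (V = -sqrt(-3 - 3)/6 = -I*sqrt(6)/6 ≈ -0.40825*I)
A(U, Y) = 1 + I*sqrt(6)/6 (A(U, Y) = (4 - (-1)*I*sqrt(6)/6) - 1*3 = (4 + I*sqrt(6)/6) - 3 = 1 + I*sqrt(6)/6)
(A(11, -1) - 152)*o(-11) = ((1 + I*sqrt(6)/6) - 152)*(-6) = (-151 + I*sqrt(6)/6)*(-6) = 906 - I*sqrt(6)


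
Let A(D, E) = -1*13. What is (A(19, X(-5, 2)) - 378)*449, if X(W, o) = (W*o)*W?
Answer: -175559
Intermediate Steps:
X(W, o) = o*W**2
A(D, E) = -13
(A(19, X(-5, 2)) - 378)*449 = (-13 - 378)*449 = -391*449 = -175559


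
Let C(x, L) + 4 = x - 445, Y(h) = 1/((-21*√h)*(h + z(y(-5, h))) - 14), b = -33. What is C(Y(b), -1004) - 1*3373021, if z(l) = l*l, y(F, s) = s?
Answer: (-74810070720*√33 + 47228581*I)/(14*(-I + 1584*√33)) ≈ -3.3735e+6 + 7.987e-6*I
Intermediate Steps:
z(l) = l²
Y(h) = 1/(-14 - 21*√h*(h + h²)) (Y(h) = 1/((-21*√h)*(h + h²) - 14) = 1/(-21*√h*(h + h²) - 14) = 1/(-14 - 21*√h*(h + h²)))
C(x, L) = -449 + x (C(x, L) = -4 + (x - 445) = -4 + (-445 + x) = -449 + x)
C(Y(b), -1004) - 1*3373021 = (-449 - 1/(14 + 21*(-33)^(3/2) + 21*(-33)^(5/2))) - 1*3373021 = (-449 - 1/(14 + 21*(-33*I*√33) + 21*(1089*I*√33))) - 3373021 = (-449 - 1/(14 - 693*I*√33 + 22869*I*√33)) - 3373021 = (-449 - 1/(14 + 22176*I*√33)) - 3373021 = -3373470 - 1/(14 + 22176*I*√33)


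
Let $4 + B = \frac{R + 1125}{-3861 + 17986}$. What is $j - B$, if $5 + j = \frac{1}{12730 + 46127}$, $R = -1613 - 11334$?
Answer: $- \frac{135533546}{831355125} \approx -0.16303$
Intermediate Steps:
$R = -12947$ ($R = -1613 - 11334 = -12947$)
$B = - \frac{68322}{14125}$ ($B = -4 + \frac{-12947 + 1125}{-3861 + 17986} = -4 - \frac{11822}{14125} = - \frac{68322}{14125} \approx -4.837$)
$j = - \frac{294284}{58857}$ ($j = -5 + \frac{1}{12730 + 46127} = -5 + \frac{1}{58857} = - \frac{294284}{58857} \approx -5.0$)
$j - B = - \frac{294284}{58857} - - \frac{68322}{14125} = - \frac{294284}{58857} + \frac{68322}{14125} = - \frac{135533546}{831355125}$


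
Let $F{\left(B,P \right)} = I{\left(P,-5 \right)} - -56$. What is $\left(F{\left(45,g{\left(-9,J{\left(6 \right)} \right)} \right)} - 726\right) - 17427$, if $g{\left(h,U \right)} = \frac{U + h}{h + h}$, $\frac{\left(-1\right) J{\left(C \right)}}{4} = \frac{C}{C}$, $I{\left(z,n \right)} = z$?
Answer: $- \frac{325733}{18} \approx -18096.0$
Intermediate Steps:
$J{\left(C \right)} = -4$ ($J{\left(C \right)} = - 4 \frac{C}{C} = \left(-4\right) 1 = -4$)
$g{\left(h,U \right)} = \frac{U + h}{2 h}$
$F{\left(B,P \right)} = 56 + P$ ($F{\left(B,P \right)} = P - -56 = P + 56 = 56 + P$)
$\left(F{\left(45,g{\left(-9,J{\left(6 \right)} \right)} \right)} - 726\right) - 17427 = \left(\left(56 + \frac{-4 - 9}{2 \left(-9\right)}\right) - 726\right) - 17427 = \left(\left(56 + \frac{1}{2} \left(- \frac{1}{9}\right) \left(-13\right)\right) - 726\right) - 17427 = \left(\left(56 + \frac{13}{18}\right) - 726\right) - 17427 = \left(\frac{1021}{18} - 726\right) - 17427 = - \frac{12047}{18} - 17427 = - \frac{325733}{18}$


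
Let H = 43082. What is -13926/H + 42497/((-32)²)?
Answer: 908297765/22057984 ≈ 41.178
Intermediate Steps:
-13926/H + 42497/((-32)²) = -13926/43082 + 42497/((-32)²) = -13926*1/43082 + 42497/1024 = -6963/21541 + 42497*(1/1024) = -6963/21541 + 42497/1024 = 908297765/22057984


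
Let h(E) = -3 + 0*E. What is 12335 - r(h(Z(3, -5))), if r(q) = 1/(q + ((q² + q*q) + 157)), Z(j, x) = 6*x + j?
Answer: 2121619/172 ≈ 12335.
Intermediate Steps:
Z(j, x) = j + 6*x
h(E) = -3 (h(E) = -3 + 0 = -3)
r(q) = 1/(157 + q + 2*q²) (r(q) = 1/(q + ((q² + q²) + 157)) = 1/(q + (2*q² + 157)) = 1/(q + (157 + 2*q²)) = 1/(157 + q + 2*q²))
12335 - r(h(Z(3, -5))) = 12335 - 1/(157 - 3 + 2*(-3)²) = 12335 - 1/(157 - 3 + 2*9) = 12335 - 1/(157 - 3 + 18) = 12335 - 1/172 = 2121619/172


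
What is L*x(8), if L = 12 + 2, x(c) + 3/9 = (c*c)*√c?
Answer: -14/3 + 1792*√2 ≈ 2529.6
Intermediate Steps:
x(c) = -⅓ + c^(5/2) (x(c) = -⅓ + (c*c)*√c = -⅓ + c²*√c = -⅓ + c^(5/2))
L = 14
L*x(8) = 14*(-⅓ + 8^(5/2)) = 14*(-⅓ + 128*√2) = -14/3 + 1792*√2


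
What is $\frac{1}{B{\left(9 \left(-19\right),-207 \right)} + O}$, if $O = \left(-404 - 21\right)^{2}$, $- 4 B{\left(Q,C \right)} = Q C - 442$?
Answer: $\frac{4}{687545} \approx 5.8178 \cdot 10^{-6}$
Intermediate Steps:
$B{\left(Q,C \right)} = \frac{221}{2} - \frac{C Q}{4}$ ($B{\left(Q,C \right)} = - \frac{Q C - 442}{4} = - \frac{C Q - 442}{4} = - \frac{-442 + C Q}{4} = \frac{221}{2} - \frac{C Q}{4}$)
$O = 180625$ ($O = \left(-425\right)^{2} = 180625$)
$\frac{1}{B{\left(9 \left(-19\right),-207 \right)} + O} = \frac{1}{\left(\frac{221}{2} - - \frac{207 \cdot 9 \left(-19\right)}{4}\right) + 180625} = \frac{1}{\left(\frac{221}{2} - \left(- \frac{207}{4}\right) \left(-171\right)\right) + 180625} = \frac{1}{\left(\frac{221}{2} - \frac{35397}{4}\right) + 180625} = \frac{1}{- \frac{34955}{4} + 180625} = \frac{1}{\frac{687545}{4}} = \frac{4}{687545}$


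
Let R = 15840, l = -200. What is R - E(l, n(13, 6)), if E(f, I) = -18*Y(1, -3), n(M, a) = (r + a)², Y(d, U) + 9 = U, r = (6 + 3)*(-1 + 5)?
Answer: 15624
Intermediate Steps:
r = 36 (r = 9*4 = 36)
Y(d, U) = -9 + U
n(M, a) = (36 + a)²
E(f, I) = 216 (E(f, I) = -18*(-9 - 3) = -18*(-12) = 216)
R - E(l, n(13, 6)) = 15840 - 1*216 = 15840 - 216 = 15624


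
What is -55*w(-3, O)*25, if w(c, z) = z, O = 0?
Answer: 0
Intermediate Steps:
-55*w(-3, O)*25 = -55*0*25 = -11*0*25 = 0*25 = 0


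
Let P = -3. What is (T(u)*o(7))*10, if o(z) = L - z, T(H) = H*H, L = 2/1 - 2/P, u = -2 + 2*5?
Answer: -8320/3 ≈ -2773.3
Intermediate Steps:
u = 8 (u = -2 + 10 = 8)
L = 8/3 (L = 2/1 - 2/(-3) = 2*1 - 2*(-⅓) = 2 + ⅔ = 8/3 ≈ 2.6667)
T(H) = H²
o(z) = 8/3 - z
(T(u)*o(7))*10 = (8²*(8/3 - 1*7))*10 = (64*(8/3 - 7))*10 = (64*(-13/3))*10 = -832/3*10 = -8320/3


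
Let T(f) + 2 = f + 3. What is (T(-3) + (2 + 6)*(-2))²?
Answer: 324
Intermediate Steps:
T(f) = 1 + f (T(f) = -2 + (f + 3) = -2 + (3 + f) = 1 + f)
(T(-3) + (2 + 6)*(-2))² = ((1 - 3) + (2 + 6)*(-2))² = (-2 + 8*(-2))² = (-2 - 16)² = (-18)² = 324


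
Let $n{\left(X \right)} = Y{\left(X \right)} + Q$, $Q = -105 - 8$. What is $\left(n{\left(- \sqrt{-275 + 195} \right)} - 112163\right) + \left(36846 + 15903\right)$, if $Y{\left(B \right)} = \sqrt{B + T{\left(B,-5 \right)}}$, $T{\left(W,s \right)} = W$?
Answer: $-59527 + 2 \sqrt[4]{5} \left(1 - i\right) \approx -59524.0 - 2.9907 i$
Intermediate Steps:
$Q = -113$ ($Q = -105 - 8 = -113$)
$Y{\left(B \right)} = \sqrt{2} \sqrt{B}$ ($Y{\left(B \right)} = \sqrt{B + B} = \sqrt{2 B} = \sqrt{2} \sqrt{B}$)
$n{\left(X \right)} = -113 + \sqrt{2} \sqrt{X}$ ($n{\left(X \right)} = \sqrt{2} \sqrt{X} - 113 = -113 + \sqrt{2} \sqrt{X}$)
$\left(n{\left(- \sqrt{-275 + 195} \right)} - 112163\right) + \left(36846 + 15903\right) = \left(\left(-113 + \sqrt{2} \sqrt{- \sqrt{-275 + 195}}\right) - 112163\right) + \left(36846 + 15903\right) = \left(\left(-113 + \sqrt{2} \sqrt{- \sqrt{-80}}\right) - 112163\right) + 52749 = \left(\left(-113 + \sqrt{2} \sqrt{- 4 i \sqrt{5}}\right) - 112163\right) + 52749 = \left(\left(-113 + \sqrt{2} \cdot 2 \sqrt[4]{5} \sqrt{- i}\right) - 112163\right) + 52749 = \left(\left(-113 + 2 \sqrt{2} \sqrt[4]{5} \sqrt{- i}\right) - 112163\right) + 52749 = \left(-112276 + 2 \sqrt{2} \sqrt[4]{5} \sqrt{- i}\right) + 52749 = -59527 + 2 \sqrt{2} \sqrt[4]{5} \sqrt{- i}$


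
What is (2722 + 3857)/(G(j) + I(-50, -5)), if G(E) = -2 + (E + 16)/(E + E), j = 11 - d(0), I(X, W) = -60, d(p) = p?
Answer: -144738/1337 ≈ -108.26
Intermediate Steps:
j = 11 (j = 11 - 1*0 = 11 + 0 = 11)
G(E) = -2 + (16 + E)/(2*E) (G(E) = -2 + (16 + E)/((2*E)) = -2 + (16 + E)*(1/(2*E)) = -2 + (16 + E)/(2*E))
(2722 + 3857)/(G(j) + I(-50, -5)) = (2722 + 3857)/((-3/2 + 8/11) - 60) = 6579/((-3/2 + 8*(1/11)) - 60) = 6579/((-3/2 + 8/11) - 60) = 6579/(-17/22 - 60) = 6579/(-1337/22) = 6579*(-22/1337) = -144738/1337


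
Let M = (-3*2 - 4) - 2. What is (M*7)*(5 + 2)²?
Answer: -4116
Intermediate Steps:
M = -12 (M = (-1*6 - 4) - 2 = (-6 - 4) - 2 = -10 - 2 = -12)
(M*7)*(5 + 2)² = (-12*7)*(5 + 2)² = -84*7² = -84*49 = -4116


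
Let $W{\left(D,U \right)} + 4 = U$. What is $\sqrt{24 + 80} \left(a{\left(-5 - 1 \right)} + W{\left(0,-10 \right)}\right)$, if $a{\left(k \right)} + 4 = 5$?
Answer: $- 26 \sqrt{26} \approx -132.57$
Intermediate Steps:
$W{\left(D,U \right)} = -4 + U$
$a{\left(k \right)} = 1$ ($a{\left(k \right)} = -4 + 5 = 1$)
$\sqrt{24 + 80} \left(a{\left(-5 - 1 \right)} + W{\left(0,-10 \right)}\right) = \sqrt{24 + 80} \left(1 - 14\right) = \sqrt{104} \left(1 - 14\right) = 2 \sqrt{26} \left(-13\right) = - 26 \sqrt{26}$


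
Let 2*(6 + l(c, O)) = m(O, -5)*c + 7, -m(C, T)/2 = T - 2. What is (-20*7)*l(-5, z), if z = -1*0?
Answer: 5250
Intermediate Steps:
m(C, T) = 4 - 2*T (m(C, T) = -2*(T - 2) = -2*(-2 + T) = 4 - 2*T)
z = 0
l(c, O) = -5/2 + 7*c (l(c, O) = -6 + ((4 - 2*(-5))*c + 7)/2 = -6 + ((4 + 10)*c + 7)/2 = -6 + (14*c + 7)/2 = -6 + (7 + 14*c)/2 = -6 + (7/2 + 7*c) = -5/2 + 7*c)
(-20*7)*l(-5, z) = (-20*7)*(-5/2 + 7*(-5)) = -140*(-5/2 - 35) = -140*(-75/2) = 5250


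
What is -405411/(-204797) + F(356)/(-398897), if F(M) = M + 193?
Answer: 161604798114/81692908909 ≈ 1.9782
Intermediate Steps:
F(M) = 193 + M
-405411/(-204797) + F(356)/(-398897) = -405411/(-204797) + (193 + 356)/(-398897) = -405411*(-1/204797) + 549*(-1/398897) = 405411/204797 - 549/398897 = 161604798114/81692908909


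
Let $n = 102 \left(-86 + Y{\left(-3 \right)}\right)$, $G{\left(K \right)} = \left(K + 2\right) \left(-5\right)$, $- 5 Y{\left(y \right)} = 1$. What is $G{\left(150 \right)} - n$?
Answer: $\frac{40162}{5} \approx 8032.4$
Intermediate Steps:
$Y{\left(y \right)} = - \frac{1}{5}$ ($Y{\left(y \right)} = \left(- \frac{1}{5}\right) 1 = - \frac{1}{5}$)
$G{\left(K \right)} = -10 - 5 K$ ($G{\left(K \right)} = \left(2 + K\right) \left(-5\right) = -10 - 5 K$)
$n = - \frac{43962}{5}$ ($n = 102 \left(-86 - \frac{1}{5}\right) = 102 \left(- \frac{431}{5}\right) = - \frac{43962}{5} \approx -8792.4$)
$G{\left(150 \right)} - n = \left(-10 - 750\right) - - \frac{43962}{5} = \left(-10 - 750\right) + \frac{43962}{5} = -760 + \frac{43962}{5} = \frac{40162}{5}$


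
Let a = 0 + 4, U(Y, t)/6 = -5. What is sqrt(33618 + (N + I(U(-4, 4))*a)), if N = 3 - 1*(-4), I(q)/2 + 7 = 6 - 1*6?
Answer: sqrt(33569) ≈ 183.22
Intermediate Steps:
U(Y, t) = -30 (U(Y, t) = 6*(-5) = -30)
I(q) = -14 (I(q) = -14 + 2*(6 - 1*6) = -14 + 2*(6 - 6) = -14 + 2*0 = -14 + 0 = -14)
N = 7 (N = 3 + 4 = 7)
a = 4
sqrt(33618 + (N + I(U(-4, 4))*a)) = sqrt(33618 + (7 - 14*4)) = sqrt(33618 + (7 - 56)) = sqrt(33618 - 49) = sqrt(33569)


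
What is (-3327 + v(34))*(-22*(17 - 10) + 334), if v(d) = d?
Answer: -592740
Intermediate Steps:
(-3327 + v(34))*(-22*(17 - 10) + 334) = (-3327 + 34)*(-22*(17 - 10) + 334) = -3293*(-22*7 + 334) = -3293*(-154 + 334) = -3293*180 = -592740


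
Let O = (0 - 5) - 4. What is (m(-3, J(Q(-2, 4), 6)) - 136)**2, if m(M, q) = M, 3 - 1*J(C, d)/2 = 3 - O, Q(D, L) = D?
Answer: 19321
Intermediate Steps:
O = -9 (O = -5 - 4 = -9)
J(C, d) = -18 (J(C, d) = 6 - 2*(3 - 1*(-9)) = 6 - 2*(3 + 9) = 6 - 2*12 = 6 - 24 = -18)
(m(-3, J(Q(-2, 4), 6)) - 136)**2 = (-3 - 136)**2 = (-139)**2 = 19321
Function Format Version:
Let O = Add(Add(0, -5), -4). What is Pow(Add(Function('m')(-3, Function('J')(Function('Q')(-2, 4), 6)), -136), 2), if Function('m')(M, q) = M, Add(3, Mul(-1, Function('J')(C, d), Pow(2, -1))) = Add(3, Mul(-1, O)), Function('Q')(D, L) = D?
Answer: 19321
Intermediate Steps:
O = -9 (O = Add(-5, -4) = -9)
Function('J')(C, d) = -18 (Function('J')(C, d) = Add(6, Mul(-2, Add(3, Mul(-1, -9)))) = Add(6, Mul(-2, Add(3, 9))) = Add(6, Mul(-2, 12)) = Add(6, -24) = -18)
Pow(Add(Function('m')(-3, Function('J')(Function('Q')(-2, 4), 6)), -136), 2) = Pow(Add(-3, -136), 2) = Pow(-139, 2) = 19321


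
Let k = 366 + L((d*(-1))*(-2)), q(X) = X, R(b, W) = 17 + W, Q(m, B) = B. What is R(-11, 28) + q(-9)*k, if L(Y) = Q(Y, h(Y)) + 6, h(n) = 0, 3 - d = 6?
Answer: -3303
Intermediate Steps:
d = -3 (d = 3 - 1*6 = 3 - 6 = -3)
L(Y) = 6 (L(Y) = 0 + 6 = 6)
k = 372 (k = 366 + 6 = 372)
R(-11, 28) + q(-9)*k = (17 + 28) - 9*372 = 45 - 3348 = -3303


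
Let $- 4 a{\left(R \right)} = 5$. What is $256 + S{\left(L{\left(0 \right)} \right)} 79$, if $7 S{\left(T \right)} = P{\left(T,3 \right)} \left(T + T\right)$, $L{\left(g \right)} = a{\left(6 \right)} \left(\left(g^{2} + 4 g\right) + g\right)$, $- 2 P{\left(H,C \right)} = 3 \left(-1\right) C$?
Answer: $256$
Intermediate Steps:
$a{\left(R \right)} = - \frac{5}{4}$ ($a{\left(R \right)} = \left(- \frac{1}{4}\right) 5 = - \frac{5}{4}$)
$P{\left(H,C \right)} = \frac{3 C}{2}$ ($P{\left(H,C \right)} = - \frac{3 \left(-1\right) C}{2} = - \frac{\left(-3\right) C}{2} = \frac{3 C}{2}$)
$L{\left(g \right)} = - \frac{25 g}{4} - \frac{5 g^{2}}{4}$ ($L{\left(g \right)} = - \frac{5 \left(\left(g^{2} + 4 g\right) + g\right)}{4} = - \frac{5 \left(g^{2} + 5 g\right)}{4} = - \frac{25 g}{4} - \frac{5 g^{2}}{4}$)
$S{\left(T \right)} = \frac{9 T}{7}$ ($S{\left(T \right)} = \frac{\frac{3}{2} \cdot 3 \left(T + T\right)}{7} = \frac{\frac{9}{2} \cdot 2 T}{7} = \frac{9 T}{7}$)
$256 + S{\left(L{\left(0 \right)} \right)} 79 = 256 + \frac{9 \left(\left(- \frac{5}{4}\right) 0 \left(5 + 0\right)\right)}{7} \cdot 79 = 256 + \frac{9 \left(\left(- \frac{5}{4}\right) 0 \cdot 5\right)}{7} \cdot 79 = 256 + \frac{9}{7} \cdot 0 \cdot 79 = 256 + 0 \cdot 79 = 256 + 0 = 256$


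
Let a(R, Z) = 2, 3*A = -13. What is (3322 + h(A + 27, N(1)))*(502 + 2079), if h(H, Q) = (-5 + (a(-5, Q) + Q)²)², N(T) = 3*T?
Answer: 9606482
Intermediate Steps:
A = -13/3 (A = (⅓)*(-13) = -13/3 ≈ -4.3333)
h(H, Q) = (-5 + (2 + Q)²)²
(3322 + h(A + 27, N(1)))*(502 + 2079) = (3322 + (-5 + (2 + 3*1)²)²)*(502 + 2079) = (3322 + (-5 + (2 + 3)²)²)*2581 = (3322 + (-5 + 5²)²)*2581 = (3322 + (-5 + 25)²)*2581 = (3322 + 20²)*2581 = (3322 + 400)*2581 = 3722*2581 = 9606482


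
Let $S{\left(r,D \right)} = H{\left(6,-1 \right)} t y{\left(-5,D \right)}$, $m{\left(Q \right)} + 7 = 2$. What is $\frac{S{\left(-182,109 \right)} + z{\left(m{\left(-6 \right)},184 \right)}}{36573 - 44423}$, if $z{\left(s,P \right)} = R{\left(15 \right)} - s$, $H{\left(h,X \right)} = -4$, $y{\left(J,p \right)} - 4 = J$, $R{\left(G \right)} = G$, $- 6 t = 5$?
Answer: $- \frac{1}{471} \approx -0.0021231$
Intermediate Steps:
$t = - \frac{5}{6}$ ($t = \left(- \frac{1}{6}\right) 5 = - \frac{5}{6} \approx -0.83333$)
$y{\left(J,p \right)} = 4 + J$
$m{\left(Q \right)} = -5$ ($m{\left(Q \right)} = -7 + 2 = -5$)
$z{\left(s,P \right)} = 15 - s$
$S{\left(r,D \right)} = - \frac{10}{3}$ ($S{\left(r,D \right)} = \left(-4\right) \left(- \frac{5}{6}\right) \left(4 - 5\right) = \frac{10}{3} \left(-1\right) = - \frac{10}{3}$)
$\frac{S{\left(-182,109 \right)} + z{\left(m{\left(-6 \right)},184 \right)}}{36573 - 44423} = \frac{- \frac{10}{3} + \left(15 - -5\right)}{36573 - 44423} = \frac{- \frac{10}{3} + \left(15 + 5\right)}{-7850} = \left(- \frac{10}{3} + 20\right) \left(- \frac{1}{7850}\right) = \frac{50}{3} \left(- \frac{1}{7850}\right) = - \frac{1}{471}$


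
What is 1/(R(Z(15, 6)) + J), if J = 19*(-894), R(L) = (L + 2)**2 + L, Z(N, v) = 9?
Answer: -1/16856 ≈ -5.9326e-5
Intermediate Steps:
R(L) = L + (2 + L)**2 (R(L) = (2 + L)**2 + L = L + (2 + L)**2)
J = -16986
1/(R(Z(15, 6)) + J) = 1/((9 + (2 + 9)**2) - 16986) = 1/((9 + 11**2) - 16986) = 1/((9 + 121) - 16986) = 1/(130 - 16986) = 1/(-16856) = -1/16856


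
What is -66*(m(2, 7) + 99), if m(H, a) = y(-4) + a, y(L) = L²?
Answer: -8052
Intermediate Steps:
m(H, a) = 16 + a (m(H, a) = (-4)² + a = 16 + a)
-66*(m(2, 7) + 99) = -66*((16 + 7) + 99) = -66*(23 + 99) = -66*122 = -8052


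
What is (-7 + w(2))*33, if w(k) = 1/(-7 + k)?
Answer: -1188/5 ≈ -237.60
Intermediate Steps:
(-7 + w(2))*33 = (-7 + 1/(-7 + 2))*33 = (-7 + 1/(-5))*33 = (-7 - 1/5)*33 = -36/5*33 = -1188/5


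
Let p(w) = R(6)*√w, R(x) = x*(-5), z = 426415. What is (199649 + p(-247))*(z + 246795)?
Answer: 134405703290 - 20196300*I*√247 ≈ 1.3441e+11 - 3.1741e+8*I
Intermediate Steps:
R(x) = -5*x
p(w) = -30*√w (p(w) = (-5*6)*√w = -30*√w)
(199649 + p(-247))*(z + 246795) = (199649 - 30*I*√247)*(426415 + 246795) = (199649 - 30*I*√247)*673210 = 134405703290 - 20196300*I*√247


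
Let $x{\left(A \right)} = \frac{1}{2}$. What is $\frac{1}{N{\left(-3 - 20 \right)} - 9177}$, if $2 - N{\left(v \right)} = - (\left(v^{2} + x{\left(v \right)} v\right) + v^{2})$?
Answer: $- \frac{2}{16257} \approx -0.00012302$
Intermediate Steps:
$x{\left(A \right)} = \frac{1}{2}$
$N{\left(v \right)} = 2 + \frac{v}{2} + 2 v^{2}$ ($N{\left(v \right)} = 2 - - (\left(v^{2} + \frac{v}{2}\right) + v^{2}) = 2 - - (\frac{v}{2} + 2 v^{2}) = 2 - \left(- 2 v^{2} - \frac{v}{2}\right) = 2 + \left(\frac{v}{2} + 2 v^{2}\right) = 2 + \frac{v}{2} + 2 v^{2}$)
$\frac{1}{N{\left(-3 - 20 \right)} - 9177} = \frac{1}{\left(2 + \frac{-3 - 20}{2} + 2 \left(-3 - 20\right)^{2}\right) - 9177} = \frac{1}{\left(2 + \frac{1}{2} \left(-23\right) + 2 \left(-23\right)^{2}\right) - 9177} = \frac{1}{\left(2 - \frac{23}{2} + 2 \cdot 529\right) - 9177} = \frac{1}{\left(2 - \frac{23}{2} + 1058\right) - 9177} = \frac{1}{\frac{2097}{2} - 9177} = \frac{1}{- \frac{16257}{2}} = - \frac{2}{16257}$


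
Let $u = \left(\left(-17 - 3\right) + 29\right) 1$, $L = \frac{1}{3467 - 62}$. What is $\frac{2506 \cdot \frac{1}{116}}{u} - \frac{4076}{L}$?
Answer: $- \frac{7244721907}{522} \approx -1.3879 \cdot 10^{7}$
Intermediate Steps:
$L = \frac{1}{3405} \approx 0.00029369$
$u = 9$ ($u = \left(\left(-17 + \left(-5 + 2\right)\right) + 29\right) 1 = \left(\left(-17 - 3\right) + 29\right) 1 = \left(-20 + 29\right) 1 = 9 \cdot 1 = 9$)
$\frac{2506 \cdot \frac{1}{116}}{u} - \frac{4076}{L} = \frac{2506 \cdot \frac{1}{116}}{9} - 4076 \frac{1}{\frac{1}{3405}} = 2506 \cdot \frac{1}{116} \cdot \frac{1}{9} - 13878780 = \frac{1253}{58} \cdot \frac{1}{9} - 13878780 = \frac{1253}{522} - 13878780 = - \frac{7244721907}{522}$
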